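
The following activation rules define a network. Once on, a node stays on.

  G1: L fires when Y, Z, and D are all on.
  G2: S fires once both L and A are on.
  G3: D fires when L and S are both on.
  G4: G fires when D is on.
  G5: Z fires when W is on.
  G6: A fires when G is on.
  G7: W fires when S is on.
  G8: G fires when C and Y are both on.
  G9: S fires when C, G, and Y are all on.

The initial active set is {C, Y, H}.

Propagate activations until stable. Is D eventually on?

No

D would need L and S (G3), but L never turns on.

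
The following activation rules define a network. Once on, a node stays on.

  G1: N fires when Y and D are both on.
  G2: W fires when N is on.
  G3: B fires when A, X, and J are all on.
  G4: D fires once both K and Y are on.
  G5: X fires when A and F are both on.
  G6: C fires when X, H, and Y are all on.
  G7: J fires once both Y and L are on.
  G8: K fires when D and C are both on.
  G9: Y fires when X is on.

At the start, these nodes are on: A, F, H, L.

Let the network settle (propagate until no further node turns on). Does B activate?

Yes

G5: A and F on → X on.
G9: X on → Y on.
Y and L are on, so J fires (G7).
A, X, and J are on, so B fires (G3).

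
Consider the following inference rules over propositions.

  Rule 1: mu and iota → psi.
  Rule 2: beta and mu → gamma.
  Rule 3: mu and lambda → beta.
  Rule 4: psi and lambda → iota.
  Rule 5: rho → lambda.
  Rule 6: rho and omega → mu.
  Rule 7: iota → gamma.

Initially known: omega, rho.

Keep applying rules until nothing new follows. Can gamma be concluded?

rho holds, so lambda follows (Rule 5).
rho and omega hold, so mu follows (Rule 6).
From mu and lambda, Rule 3 gives beta.
beta and mu hold, so gamma follows (Rule 2).

Yes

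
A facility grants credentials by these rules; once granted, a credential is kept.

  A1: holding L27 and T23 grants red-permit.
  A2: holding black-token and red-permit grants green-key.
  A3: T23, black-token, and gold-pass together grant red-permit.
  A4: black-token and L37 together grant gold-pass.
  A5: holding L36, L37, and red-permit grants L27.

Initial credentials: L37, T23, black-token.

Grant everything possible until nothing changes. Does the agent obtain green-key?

Yes

Holding black-token and L37 grants gold-pass (A4).
Holding T23, black-token, and gold-pass grants red-permit (A3).
Holding black-token and red-permit grants green-key (A2).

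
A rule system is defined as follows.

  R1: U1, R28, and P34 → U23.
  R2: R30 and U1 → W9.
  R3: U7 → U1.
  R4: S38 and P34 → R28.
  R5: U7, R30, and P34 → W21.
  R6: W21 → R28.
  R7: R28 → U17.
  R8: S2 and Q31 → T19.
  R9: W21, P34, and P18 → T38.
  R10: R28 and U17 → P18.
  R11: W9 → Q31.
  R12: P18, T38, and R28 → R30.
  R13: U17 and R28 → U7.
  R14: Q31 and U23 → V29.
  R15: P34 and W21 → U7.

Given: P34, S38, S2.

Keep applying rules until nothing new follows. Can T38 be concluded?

T38 would need W21, P34, and P18 (R9), but W21 is never established.

No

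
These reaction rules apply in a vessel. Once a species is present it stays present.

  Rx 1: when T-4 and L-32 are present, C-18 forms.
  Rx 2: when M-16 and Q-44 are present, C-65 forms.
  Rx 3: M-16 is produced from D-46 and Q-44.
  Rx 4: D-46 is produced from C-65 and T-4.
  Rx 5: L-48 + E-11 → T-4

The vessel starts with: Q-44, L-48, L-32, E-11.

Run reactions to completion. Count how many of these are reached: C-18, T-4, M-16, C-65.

L-48 and E-11 present → T-4 forms (Rx 5).
T-4 and L-32 present → C-18 forms (Rx 1).
C-18: reached.
T-4: reached.
M-16 would need D-46 and Q-44 (Rx 3), but D-46 never forms.
C-65 would need M-16 and Q-44 (Rx 2), but M-16 never forms.
Reached: C-18 and T-4 — 2 of the 4.

2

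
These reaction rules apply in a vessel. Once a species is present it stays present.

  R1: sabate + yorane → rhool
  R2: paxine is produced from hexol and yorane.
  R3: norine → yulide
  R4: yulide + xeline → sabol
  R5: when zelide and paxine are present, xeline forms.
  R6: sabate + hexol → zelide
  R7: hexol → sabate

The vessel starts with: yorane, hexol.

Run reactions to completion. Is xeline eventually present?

hexol and yorane present → paxine forms (R2).
hexol present → sabate forms (R7).
sabate and hexol present → zelide forms (R6).
zelide and paxine present → xeline forms (R5).

Yes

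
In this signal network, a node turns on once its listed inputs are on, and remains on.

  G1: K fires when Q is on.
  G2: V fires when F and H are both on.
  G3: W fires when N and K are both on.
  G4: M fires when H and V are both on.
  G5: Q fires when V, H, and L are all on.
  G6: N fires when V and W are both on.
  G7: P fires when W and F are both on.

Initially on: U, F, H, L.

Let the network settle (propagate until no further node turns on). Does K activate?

F and H are on, so V fires (G2).
V, H, and L are on, so Q fires (G5).
G1: Q on → K on.

Yes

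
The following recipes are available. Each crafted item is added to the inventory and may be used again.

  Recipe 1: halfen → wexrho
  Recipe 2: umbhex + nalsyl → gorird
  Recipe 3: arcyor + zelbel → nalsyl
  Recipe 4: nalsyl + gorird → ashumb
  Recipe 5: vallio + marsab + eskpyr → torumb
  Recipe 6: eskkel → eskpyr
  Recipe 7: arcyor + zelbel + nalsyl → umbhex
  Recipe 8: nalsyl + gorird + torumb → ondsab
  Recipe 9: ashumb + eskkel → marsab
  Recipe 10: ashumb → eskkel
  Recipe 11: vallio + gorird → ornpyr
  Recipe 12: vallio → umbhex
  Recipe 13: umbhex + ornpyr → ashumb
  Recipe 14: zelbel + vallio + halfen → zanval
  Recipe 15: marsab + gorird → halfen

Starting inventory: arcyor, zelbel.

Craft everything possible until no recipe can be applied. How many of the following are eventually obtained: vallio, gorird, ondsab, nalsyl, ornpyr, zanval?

2

Using Recipe 3, arcyor and zelbel make nalsyl.
arcyor + zelbel + nalsyl → umbhex (Recipe 7).
umbhex + nalsyl → gorird (Recipe 2).
No rule produces vallio, and it is not given.
gorird: reached.
ondsab would need nalsyl, gorird, and torumb (Recipe 8), but torumb is never obtained.
nalsyl: reached.
ornpyr would need vallio and gorird (Recipe 11), but vallio is never obtained.
zanval would need zelbel, vallio, and halfen (Recipe 14), but vallio is never obtained.
Reached: gorird and nalsyl — 2 of the 6.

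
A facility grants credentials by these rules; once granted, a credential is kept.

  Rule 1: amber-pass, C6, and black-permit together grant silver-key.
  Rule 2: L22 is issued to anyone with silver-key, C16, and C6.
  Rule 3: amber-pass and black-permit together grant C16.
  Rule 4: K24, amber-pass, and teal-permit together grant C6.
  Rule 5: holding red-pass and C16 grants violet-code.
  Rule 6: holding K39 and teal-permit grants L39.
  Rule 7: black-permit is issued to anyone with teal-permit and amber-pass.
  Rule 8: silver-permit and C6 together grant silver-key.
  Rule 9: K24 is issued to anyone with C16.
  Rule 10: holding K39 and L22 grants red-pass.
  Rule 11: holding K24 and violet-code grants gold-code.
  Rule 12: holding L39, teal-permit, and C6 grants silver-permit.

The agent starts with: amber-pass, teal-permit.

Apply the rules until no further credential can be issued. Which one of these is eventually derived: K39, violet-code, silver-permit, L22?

L22

Holding teal-permit and amber-pass grants black-permit (Rule 7).
Holding amber-pass and black-permit grants C16 (Rule 3).
Holding C16 grants K24 (Rule 9).
Holding K24, amber-pass, and teal-permit grants C6 (Rule 4).
Holding amber-pass, C6, and black-permit grants silver-key (Rule 1).
Holding silver-key, C16, and C6 grants L22 (Rule 2).
silver-permit would need L39, teal-permit, and C6 (Rule 12), but L39 is never granted. violet-code would need red-pass and C16 (Rule 5), but red-pass is never granted. No rule produces K39, and it is not given.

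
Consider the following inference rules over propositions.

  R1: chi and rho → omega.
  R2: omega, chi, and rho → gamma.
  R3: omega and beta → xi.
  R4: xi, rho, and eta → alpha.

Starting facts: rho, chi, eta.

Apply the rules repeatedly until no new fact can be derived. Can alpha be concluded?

alpha would need xi, rho, and eta (R4), but xi is never established.

No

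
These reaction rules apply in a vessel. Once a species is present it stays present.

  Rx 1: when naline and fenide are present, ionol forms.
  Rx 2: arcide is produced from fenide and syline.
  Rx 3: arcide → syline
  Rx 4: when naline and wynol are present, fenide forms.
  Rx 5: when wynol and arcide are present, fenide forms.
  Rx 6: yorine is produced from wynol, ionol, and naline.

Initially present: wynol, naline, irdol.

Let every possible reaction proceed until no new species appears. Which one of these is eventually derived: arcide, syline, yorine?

yorine

naline and wynol present → fenide forms (Rx 4).
naline and fenide present → ionol forms (Rx 1).
wynol, ionol, and naline present → yorine forms (Rx 6).
arcide would need fenide and syline (Rx 2), but syline never forms. syline would need arcide (Rx 3), but arcide never forms.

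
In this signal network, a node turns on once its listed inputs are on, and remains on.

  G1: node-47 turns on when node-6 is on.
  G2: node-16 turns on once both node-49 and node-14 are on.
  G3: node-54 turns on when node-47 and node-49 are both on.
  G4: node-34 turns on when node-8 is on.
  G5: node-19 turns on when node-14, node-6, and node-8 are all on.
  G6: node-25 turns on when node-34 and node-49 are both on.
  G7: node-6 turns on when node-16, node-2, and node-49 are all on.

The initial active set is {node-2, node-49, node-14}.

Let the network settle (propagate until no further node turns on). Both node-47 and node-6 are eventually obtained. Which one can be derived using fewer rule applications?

node-6: node-49 and node-14 are on, so node-16 turns on (G2). node-16, node-2, and node-49 are on, so node-6 turns on (G7). [2 rule applications]
node-47: G2: node-49 and node-14 on → node-16 on. node-16, node-2, and node-49 are on, so node-6 turns on (G7). node-6 is on, so node-47 turns on (G1). [3 rule applications]
node-6 needs fewer.

node-6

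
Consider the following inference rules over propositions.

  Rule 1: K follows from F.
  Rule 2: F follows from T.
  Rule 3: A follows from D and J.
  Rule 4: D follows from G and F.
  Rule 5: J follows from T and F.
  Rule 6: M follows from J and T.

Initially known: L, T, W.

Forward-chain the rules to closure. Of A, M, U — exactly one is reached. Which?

T holds, so F follows (Rule 2).
From T and F, Rule 5 gives J.
J and T hold, so M follows (Rule 6).
A would need D and J (Rule 3), but D is never established. No rule produces U, and it is not given.

M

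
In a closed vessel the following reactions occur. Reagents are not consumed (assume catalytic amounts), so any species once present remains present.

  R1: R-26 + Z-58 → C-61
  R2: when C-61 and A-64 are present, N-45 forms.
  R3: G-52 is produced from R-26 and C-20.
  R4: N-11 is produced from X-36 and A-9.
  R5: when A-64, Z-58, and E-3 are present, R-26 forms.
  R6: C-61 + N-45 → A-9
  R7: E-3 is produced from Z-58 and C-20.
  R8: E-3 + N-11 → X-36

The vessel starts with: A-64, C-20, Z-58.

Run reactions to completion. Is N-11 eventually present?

N-11 would need X-36 and A-9 (R4), but X-36 never forms.

No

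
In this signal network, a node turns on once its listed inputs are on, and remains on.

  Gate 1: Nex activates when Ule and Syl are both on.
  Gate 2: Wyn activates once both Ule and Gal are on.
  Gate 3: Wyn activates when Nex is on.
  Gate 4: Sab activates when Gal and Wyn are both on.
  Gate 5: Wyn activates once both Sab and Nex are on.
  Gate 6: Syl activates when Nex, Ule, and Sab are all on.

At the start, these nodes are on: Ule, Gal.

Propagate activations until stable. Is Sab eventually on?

Ule and Gal are on, so Wyn activates (Gate 2).
Gate 4: Gal and Wyn on → Sab on.

Yes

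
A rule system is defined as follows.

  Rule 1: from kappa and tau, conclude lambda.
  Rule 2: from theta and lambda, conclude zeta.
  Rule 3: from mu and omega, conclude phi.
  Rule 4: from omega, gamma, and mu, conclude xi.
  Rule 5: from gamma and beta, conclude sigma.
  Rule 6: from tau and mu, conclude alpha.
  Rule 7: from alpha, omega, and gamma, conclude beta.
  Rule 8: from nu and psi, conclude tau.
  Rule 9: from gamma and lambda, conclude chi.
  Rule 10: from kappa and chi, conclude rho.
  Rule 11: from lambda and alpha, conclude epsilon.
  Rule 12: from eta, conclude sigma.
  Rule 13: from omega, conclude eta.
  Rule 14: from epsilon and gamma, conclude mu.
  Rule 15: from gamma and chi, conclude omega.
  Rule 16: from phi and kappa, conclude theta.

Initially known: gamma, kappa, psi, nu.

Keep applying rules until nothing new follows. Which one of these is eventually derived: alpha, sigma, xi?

nu and psi hold, so tau follows (Rule 8).
kappa and tau hold, so lambda follows (Rule 1).
gamma and lambda hold, so chi follows (Rule 9).
From gamma and chi, Rule 15 gives omega.
omega holds, so eta follows (Rule 13).
From eta, Rule 12 gives sigma.
alpha would need tau and mu (Rule 6), but mu is never established. xi would need omega, gamma, and mu (Rule 4), but mu is never established.

sigma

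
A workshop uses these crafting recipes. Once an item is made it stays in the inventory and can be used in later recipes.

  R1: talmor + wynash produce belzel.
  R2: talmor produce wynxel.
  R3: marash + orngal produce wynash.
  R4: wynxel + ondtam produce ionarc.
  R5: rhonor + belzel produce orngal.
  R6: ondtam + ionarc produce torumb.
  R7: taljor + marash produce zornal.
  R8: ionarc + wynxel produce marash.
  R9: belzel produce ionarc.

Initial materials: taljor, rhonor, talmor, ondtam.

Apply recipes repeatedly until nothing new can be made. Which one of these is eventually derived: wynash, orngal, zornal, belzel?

zornal

talmor → wynxel (R2).
Using R4, wynxel and ondtam make ionarc.
Using R8, ionarc and wynxel make marash.
Using R7, taljor and marash make zornal.
belzel would need talmor and wynash (R1), but wynash is never obtained. orngal would need rhonor and belzel (R5), but belzel is never obtained. wynash would need marash and orngal (R3), but orngal is never obtained.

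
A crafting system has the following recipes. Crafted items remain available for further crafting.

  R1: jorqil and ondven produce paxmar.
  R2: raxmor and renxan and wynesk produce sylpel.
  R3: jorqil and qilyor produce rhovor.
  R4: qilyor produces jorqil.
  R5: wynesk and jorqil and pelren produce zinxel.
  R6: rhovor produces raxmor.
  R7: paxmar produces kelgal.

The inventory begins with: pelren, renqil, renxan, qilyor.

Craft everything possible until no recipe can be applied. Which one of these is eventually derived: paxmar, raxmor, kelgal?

raxmor

qilyor → jorqil (R4).
jorqil and qilyor → rhovor (R3).
Using R6, rhovor makes raxmor.
paxmar would need jorqil and ondven (R1), but ondven is never obtained. kelgal would need paxmar (R7), but paxmar is never obtained.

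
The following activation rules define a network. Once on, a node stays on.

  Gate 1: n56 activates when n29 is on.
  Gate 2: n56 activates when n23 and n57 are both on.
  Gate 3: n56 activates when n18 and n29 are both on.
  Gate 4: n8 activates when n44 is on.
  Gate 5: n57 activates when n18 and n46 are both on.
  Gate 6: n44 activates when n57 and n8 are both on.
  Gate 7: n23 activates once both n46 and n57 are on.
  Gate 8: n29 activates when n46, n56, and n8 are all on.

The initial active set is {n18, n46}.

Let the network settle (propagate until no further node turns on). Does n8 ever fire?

No

n8 would need n44 (Gate 4), but n44 never turns on.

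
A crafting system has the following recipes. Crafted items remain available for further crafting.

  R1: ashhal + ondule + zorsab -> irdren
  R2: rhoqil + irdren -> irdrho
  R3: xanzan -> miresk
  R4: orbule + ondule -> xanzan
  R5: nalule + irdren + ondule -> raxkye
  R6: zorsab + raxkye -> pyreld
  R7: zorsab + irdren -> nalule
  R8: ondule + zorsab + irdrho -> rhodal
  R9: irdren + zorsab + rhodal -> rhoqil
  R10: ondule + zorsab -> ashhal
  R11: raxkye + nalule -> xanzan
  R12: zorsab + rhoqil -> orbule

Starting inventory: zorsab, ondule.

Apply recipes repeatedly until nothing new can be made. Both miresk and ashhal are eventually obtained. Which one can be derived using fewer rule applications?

ashhal

ashhal: ondule + zorsab -> ashhal (R10). [1 rule application]
miresk: ondule + zorsab -> ashhal (R10). Using R1, ashhal, ondule, and zorsab make irdren. Using R7, zorsab and irdren make nalule. nalule + irdren + ondule -> raxkye (R5). Using R11, raxkye and nalule make xanzan. Using R3, xanzan makes miresk. [6 rule applications]
ashhal needs fewer.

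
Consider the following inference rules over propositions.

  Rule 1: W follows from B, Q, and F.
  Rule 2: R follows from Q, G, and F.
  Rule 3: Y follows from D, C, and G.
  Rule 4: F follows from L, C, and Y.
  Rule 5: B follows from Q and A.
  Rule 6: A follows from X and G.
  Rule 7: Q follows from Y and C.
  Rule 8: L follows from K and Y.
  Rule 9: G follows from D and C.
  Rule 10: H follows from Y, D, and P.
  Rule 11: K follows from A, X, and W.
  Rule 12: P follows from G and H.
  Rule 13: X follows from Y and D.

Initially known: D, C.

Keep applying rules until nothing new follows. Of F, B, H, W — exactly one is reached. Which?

From D and C, Rule 9 gives G.
From D, C, and G, Rule 3 gives Y.
From Y and D, Rule 13 gives X.
From Y and C, Rule 7 gives Q.
From X and G, Rule 6 gives A.
From Q and A, Rule 5 gives B.
W would need B, Q, and F (Rule 1), but F is never established. F would need L, C, and Y (Rule 4), but L is never established. H would need Y, D, and P (Rule 10), but P is never established.

B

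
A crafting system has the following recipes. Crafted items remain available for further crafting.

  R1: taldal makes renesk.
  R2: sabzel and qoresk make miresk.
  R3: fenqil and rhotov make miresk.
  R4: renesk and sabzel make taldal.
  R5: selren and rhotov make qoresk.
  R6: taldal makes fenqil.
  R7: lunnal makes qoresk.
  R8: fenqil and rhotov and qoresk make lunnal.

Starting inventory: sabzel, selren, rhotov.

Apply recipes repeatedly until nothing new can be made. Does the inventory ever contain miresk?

selren and rhotov → qoresk (R5).
sabzel and qoresk → miresk (R2).

Yes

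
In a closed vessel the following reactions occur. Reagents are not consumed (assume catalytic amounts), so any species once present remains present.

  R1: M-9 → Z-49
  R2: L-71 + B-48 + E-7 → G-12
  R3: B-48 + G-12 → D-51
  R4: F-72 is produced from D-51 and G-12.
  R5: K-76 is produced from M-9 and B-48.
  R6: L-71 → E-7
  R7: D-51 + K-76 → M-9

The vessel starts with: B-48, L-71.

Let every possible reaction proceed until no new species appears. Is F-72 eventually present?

Yes

L-71 present → E-7 forms (R6).
L-71, B-48, and E-7 present → G-12 forms (R2).
B-48 and G-12 present → D-51 forms (R3).
D-51 and G-12 present → F-72 forms (R4).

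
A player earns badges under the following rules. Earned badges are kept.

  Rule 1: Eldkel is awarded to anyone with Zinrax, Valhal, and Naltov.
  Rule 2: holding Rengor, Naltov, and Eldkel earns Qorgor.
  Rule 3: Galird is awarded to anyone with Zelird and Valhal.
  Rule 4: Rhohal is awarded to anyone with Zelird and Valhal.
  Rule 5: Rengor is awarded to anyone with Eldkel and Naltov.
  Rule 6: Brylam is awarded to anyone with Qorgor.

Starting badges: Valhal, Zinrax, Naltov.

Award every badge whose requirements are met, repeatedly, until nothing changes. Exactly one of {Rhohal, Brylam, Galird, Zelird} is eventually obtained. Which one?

Brylam

With Zinrax, Valhal, and Naltov, Eldkel is earned (Rule 1).
With Eldkel and Naltov, Rengor is earned (Rule 5).
With Rengor, Naltov, and Eldkel, Qorgor is earned (Rule 2).
With Qorgor, Brylam is earned (Rule 6).
Galird would need Zelird and Valhal (Rule 3), but Zelird is never earned. Rhohal would need Zelird and Valhal (Rule 4), but Zelird is never earned. No rule produces Zelird, and it is not given.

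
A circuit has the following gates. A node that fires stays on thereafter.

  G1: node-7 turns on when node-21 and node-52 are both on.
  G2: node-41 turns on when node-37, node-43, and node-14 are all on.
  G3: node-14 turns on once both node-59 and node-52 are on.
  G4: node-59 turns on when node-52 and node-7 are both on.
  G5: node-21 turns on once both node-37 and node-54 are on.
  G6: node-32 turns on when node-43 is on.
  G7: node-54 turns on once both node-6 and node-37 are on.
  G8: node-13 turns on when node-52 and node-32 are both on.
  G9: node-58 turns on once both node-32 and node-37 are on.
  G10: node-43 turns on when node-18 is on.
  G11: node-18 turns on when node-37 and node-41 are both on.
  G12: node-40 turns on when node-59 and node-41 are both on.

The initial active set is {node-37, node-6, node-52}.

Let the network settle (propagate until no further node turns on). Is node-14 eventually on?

Yes

G7: node-6 and node-37 on → node-54 on.
node-37 and node-54 are on, so node-21 turns on (G5).
node-21 and node-52 are on, so node-7 turns on (G1).
node-52 and node-7 are on, so node-59 turns on (G4).
G3: node-59 and node-52 on → node-14 on.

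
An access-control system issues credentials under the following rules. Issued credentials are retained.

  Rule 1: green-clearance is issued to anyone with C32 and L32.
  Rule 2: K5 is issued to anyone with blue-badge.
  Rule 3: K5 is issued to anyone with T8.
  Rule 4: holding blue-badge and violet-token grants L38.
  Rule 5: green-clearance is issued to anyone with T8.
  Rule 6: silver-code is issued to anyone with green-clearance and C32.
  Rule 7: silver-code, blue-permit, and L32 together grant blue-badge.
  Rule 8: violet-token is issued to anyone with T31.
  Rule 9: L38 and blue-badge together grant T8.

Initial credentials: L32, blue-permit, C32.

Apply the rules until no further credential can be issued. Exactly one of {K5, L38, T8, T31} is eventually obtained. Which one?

Holding C32 and L32 grants green-clearance (Rule 1).
Holding green-clearance and C32 grants silver-code (Rule 6).
Holding silver-code, blue-permit, and L32 grants blue-badge (Rule 7).
Holding blue-badge grants K5 (Rule 2).
No rule produces T31, and it is not given. L38 would need blue-badge and violet-token (Rule 4), but violet-token is never granted. T8 would need L38 and blue-badge (Rule 9), but L38 is never granted.

K5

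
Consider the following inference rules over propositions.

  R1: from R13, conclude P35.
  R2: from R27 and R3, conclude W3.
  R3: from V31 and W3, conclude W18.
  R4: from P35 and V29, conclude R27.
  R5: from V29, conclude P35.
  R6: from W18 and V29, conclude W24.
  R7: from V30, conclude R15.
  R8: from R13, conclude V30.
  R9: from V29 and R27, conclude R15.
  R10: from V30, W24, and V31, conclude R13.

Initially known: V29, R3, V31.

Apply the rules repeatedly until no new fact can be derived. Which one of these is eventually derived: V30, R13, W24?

W24

From V29, R5 gives P35.
P35 and V29 hold, so R27 follows (R4).
From R27 and R3, R2 gives W3.
V31 and W3 hold, so W18 follows (R3).
From W18 and V29, R6 gives W24.
R13 would need V30, W24, and V31 (R10), but V30 is never established. V30 would need R13 (R8), but R13 is never established.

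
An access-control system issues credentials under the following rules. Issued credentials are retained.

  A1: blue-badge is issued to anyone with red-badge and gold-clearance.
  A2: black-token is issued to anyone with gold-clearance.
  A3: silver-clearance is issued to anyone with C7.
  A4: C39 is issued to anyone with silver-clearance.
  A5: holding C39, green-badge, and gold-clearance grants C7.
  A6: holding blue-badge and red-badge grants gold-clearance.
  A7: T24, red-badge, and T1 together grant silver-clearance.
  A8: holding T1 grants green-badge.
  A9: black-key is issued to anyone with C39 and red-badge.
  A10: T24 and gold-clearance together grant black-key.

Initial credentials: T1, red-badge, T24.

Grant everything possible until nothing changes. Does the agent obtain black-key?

Yes

Holding T24, red-badge, and T1 grants silver-clearance (A7).
Holding silver-clearance grants C39 (A4).
Holding C39 and red-badge grants black-key (A9).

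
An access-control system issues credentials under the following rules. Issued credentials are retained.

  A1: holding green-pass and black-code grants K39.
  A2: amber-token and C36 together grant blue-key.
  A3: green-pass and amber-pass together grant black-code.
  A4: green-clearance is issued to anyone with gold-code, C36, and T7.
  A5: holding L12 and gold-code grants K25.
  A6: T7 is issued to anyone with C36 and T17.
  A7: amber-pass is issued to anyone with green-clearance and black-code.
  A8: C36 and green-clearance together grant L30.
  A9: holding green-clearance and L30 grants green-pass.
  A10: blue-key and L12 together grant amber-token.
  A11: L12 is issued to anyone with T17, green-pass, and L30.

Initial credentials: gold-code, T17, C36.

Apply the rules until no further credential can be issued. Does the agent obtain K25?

Yes

Holding C36 and T17 grants T7 (A6).
Holding gold-code, C36, and T7 grants green-clearance (A4).
Holding C36 and green-clearance grants L30 (A8).
Holding green-clearance and L30 grants green-pass (A9).
Holding T17, green-pass, and L30 grants L12 (A11).
Holding L12 and gold-code grants K25 (A5).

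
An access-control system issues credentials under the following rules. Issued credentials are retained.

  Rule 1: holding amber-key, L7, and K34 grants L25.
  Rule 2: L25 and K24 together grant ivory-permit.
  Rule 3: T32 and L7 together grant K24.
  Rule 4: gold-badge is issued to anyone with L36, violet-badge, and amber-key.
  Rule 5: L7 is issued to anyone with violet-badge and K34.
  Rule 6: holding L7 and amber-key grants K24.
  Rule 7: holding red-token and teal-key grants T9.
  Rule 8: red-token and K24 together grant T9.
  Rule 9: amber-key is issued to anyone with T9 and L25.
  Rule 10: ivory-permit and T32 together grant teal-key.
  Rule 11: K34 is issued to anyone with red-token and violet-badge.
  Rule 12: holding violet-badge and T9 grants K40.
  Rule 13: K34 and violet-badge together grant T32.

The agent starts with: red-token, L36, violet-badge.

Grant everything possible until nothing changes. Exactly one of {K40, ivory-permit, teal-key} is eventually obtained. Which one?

Holding red-token and violet-badge grants K34 (Rule 11).
Holding violet-badge and K34 grants L7 (Rule 5).
Holding K34 and violet-badge grants T32 (Rule 13).
Holding T32 and L7 grants K24 (Rule 3).
Holding red-token and K24 grants T9 (Rule 8).
Holding violet-badge and T9 grants K40 (Rule 12).
ivory-permit would need L25 and K24 (Rule 2), but L25 is never granted. teal-key would need ivory-permit and T32 (Rule 10), but ivory-permit is never granted.

K40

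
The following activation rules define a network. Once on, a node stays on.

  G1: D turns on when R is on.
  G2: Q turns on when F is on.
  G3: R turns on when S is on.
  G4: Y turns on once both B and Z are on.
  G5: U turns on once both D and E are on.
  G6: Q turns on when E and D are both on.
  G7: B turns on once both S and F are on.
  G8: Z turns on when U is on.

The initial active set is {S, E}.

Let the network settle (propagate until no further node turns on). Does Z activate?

Yes

G3: S on → R on.
G1: R on → D on.
D and E are on, so U turns on (G5).
G8: U on → Z on.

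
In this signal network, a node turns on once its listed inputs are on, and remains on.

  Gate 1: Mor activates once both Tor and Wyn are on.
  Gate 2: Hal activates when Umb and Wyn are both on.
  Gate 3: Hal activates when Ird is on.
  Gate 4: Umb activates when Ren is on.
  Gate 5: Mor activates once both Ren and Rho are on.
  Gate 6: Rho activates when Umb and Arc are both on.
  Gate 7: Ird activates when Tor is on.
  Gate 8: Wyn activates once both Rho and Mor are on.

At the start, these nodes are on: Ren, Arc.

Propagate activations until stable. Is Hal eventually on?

Yes

Gate 4: Ren on → Umb on.
Umb and Arc are on, so Rho activates (Gate 6).
Ren and Rho are on, so Mor activates (Gate 5).
Rho and Mor are on, so Wyn activates (Gate 8).
Umb and Wyn are on, so Hal activates (Gate 2).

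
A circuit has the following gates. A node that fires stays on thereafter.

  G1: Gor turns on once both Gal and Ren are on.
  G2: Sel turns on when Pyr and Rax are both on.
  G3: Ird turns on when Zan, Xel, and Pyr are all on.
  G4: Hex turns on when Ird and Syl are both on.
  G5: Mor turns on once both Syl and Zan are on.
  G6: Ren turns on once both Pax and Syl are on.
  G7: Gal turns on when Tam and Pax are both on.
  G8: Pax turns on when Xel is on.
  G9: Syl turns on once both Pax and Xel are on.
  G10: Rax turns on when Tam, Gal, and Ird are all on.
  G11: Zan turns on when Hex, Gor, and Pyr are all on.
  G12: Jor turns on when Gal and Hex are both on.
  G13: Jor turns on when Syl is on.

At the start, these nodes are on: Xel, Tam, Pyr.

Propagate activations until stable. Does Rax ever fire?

Rax would need Tam, Gal, and Ird (G10), but Ird never turns on.

No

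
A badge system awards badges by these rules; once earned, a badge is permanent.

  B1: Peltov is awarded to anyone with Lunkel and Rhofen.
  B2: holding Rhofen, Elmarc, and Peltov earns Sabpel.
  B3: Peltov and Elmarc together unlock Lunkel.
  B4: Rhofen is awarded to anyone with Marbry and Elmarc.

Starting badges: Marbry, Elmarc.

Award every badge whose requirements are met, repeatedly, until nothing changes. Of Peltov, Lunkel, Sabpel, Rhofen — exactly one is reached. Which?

Rhofen

With Marbry and Elmarc, Rhofen is earned (B4).
Lunkel would need Peltov and Elmarc (B3), but Peltov is never earned. Sabpel would need Rhofen, Elmarc, and Peltov (B2), but Peltov is never earned. Peltov would need Lunkel and Rhofen (B1), but Lunkel is never earned.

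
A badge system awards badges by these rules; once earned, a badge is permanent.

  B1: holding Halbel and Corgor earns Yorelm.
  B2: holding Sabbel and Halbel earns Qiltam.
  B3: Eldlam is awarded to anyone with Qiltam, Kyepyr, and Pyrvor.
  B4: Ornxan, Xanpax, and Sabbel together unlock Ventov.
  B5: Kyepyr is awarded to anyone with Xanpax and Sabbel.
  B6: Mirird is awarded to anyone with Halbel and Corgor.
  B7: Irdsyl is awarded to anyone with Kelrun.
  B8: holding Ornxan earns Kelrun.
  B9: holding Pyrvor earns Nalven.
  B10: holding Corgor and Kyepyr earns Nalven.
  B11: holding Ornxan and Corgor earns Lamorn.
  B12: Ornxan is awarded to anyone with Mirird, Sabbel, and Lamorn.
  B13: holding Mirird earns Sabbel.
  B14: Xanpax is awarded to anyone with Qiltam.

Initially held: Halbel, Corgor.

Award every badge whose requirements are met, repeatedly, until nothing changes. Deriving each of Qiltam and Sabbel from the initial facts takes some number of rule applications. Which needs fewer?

Sabbel: With Halbel and Corgor, Mirird is earned (B6). With Mirird, Sabbel is earned (B13). [2 rule applications]
Qiltam: With Halbel and Corgor, Mirird is earned (B6). With Mirird, Sabbel is earned (B13). With Sabbel and Halbel, Qiltam is earned (B2). [3 rule applications]
Sabbel needs fewer.

Sabbel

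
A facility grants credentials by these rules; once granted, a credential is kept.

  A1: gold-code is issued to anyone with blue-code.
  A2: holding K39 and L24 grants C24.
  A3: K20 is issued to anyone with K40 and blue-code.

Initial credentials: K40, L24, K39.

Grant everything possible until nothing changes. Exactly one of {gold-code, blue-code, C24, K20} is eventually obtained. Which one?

Holding K39 and L24 grants C24 (A2).
No rule produces blue-code, and it is not given. gold-code would need blue-code (A1), but blue-code is never granted. K20 would need K40 and blue-code (A3), but blue-code is never granted.

C24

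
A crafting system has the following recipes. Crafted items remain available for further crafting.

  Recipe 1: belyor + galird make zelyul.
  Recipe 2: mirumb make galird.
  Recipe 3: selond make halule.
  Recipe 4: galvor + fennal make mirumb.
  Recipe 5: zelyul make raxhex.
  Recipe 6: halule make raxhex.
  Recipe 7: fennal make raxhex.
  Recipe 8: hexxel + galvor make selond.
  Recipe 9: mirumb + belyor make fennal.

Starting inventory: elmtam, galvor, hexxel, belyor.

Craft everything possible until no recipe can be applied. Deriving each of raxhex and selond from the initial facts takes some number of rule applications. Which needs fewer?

selond: Using Recipe 8, hexxel and galvor make selond. [1 rule application]
raxhex: hexxel + galvor → selond (Recipe 8). selond → halule (Recipe 3). halule → raxhex (Recipe 6). [3 rule applications]
selond needs fewer.

selond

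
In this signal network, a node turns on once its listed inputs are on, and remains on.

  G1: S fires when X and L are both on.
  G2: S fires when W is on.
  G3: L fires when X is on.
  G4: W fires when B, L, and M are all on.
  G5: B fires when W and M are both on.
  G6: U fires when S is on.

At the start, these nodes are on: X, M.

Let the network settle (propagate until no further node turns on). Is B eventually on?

No

B would need W and M (G5), but W never turns on.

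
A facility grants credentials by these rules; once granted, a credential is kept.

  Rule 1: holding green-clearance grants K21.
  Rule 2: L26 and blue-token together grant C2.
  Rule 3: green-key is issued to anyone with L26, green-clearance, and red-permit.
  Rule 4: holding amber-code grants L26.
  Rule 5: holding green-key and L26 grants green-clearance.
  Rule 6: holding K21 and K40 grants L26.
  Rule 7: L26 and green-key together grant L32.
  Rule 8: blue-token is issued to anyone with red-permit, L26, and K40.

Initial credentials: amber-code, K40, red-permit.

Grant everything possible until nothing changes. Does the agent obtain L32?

L32 would need L26 and green-key (Rule 7), but green-key is never granted.

No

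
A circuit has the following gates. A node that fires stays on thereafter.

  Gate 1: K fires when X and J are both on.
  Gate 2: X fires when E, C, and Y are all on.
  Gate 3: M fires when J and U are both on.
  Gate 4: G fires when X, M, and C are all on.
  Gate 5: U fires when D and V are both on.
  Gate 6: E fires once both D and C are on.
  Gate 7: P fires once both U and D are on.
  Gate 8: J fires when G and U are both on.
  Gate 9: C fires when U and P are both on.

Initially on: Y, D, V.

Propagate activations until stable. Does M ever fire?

M would need J and U (Gate 3), but J never turns on.

No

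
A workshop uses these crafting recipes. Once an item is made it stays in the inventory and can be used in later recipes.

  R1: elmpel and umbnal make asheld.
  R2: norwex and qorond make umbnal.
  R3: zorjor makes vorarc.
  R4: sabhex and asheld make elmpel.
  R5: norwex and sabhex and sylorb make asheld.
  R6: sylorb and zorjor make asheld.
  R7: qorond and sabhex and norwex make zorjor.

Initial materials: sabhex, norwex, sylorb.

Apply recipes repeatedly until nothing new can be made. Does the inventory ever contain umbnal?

umbnal would need norwex and qorond (R2), but qorond is never obtained.

No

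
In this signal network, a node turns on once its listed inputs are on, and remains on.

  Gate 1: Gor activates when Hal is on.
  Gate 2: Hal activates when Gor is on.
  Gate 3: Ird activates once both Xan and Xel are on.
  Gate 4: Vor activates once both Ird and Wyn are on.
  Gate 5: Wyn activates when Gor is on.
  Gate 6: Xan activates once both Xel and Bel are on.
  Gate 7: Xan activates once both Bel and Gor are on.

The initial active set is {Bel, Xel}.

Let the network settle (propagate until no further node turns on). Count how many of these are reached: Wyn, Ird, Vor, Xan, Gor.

Xel and Bel are on, so Xan activates (Gate 6).
Gate 3: Xan and Xel on → Ird on.
Wyn would need Gor (Gate 5), but Gor never turns on.
Ird: reached.
Vor would need Ird and Wyn (Gate 4), but Wyn never turns on.
Xan: reached.
Gor would need Hal (Gate 1), but Hal never turns on.
Reached: Ird and Xan — 2 of the 5.

2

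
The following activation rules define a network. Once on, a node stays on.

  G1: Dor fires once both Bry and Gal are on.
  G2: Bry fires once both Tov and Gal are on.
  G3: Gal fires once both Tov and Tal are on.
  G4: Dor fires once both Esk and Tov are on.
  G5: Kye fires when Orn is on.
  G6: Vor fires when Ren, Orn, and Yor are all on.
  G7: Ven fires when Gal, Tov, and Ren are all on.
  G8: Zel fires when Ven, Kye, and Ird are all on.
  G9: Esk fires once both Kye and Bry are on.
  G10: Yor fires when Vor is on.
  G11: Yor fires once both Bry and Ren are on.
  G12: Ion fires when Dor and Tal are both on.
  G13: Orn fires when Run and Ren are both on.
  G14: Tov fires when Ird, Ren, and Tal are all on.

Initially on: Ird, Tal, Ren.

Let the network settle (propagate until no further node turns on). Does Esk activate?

No

Esk would need Kye and Bry (G9), but Kye never turns on.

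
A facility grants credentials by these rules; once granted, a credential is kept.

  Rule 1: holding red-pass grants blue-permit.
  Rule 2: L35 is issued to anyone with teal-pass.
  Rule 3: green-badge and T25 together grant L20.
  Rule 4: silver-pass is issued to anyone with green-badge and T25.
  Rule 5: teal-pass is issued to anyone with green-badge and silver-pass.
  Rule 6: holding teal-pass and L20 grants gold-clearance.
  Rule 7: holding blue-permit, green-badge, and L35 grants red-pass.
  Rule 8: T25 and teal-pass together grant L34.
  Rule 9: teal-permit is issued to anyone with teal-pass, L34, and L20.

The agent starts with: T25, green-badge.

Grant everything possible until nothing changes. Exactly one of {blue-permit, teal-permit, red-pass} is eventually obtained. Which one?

teal-permit

Holding green-badge and T25 grants L20 (Rule 3).
Holding green-badge and T25 grants silver-pass (Rule 4).
Holding green-badge and silver-pass grants teal-pass (Rule 5).
Holding T25 and teal-pass grants L34 (Rule 8).
Holding teal-pass, L34, and L20 grants teal-permit (Rule 9).
red-pass would need blue-permit, green-badge, and L35 (Rule 7), but blue-permit is never granted. blue-permit would need red-pass (Rule 1), but red-pass is never granted.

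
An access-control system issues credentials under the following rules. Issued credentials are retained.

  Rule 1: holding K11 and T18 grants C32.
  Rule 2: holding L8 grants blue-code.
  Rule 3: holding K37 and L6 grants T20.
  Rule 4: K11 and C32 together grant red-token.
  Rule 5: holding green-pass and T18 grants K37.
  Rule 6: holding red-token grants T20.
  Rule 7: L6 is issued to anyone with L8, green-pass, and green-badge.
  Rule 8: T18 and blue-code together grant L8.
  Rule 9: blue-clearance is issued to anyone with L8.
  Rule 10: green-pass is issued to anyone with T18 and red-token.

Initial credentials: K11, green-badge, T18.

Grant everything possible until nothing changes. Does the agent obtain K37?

Yes

Holding K11 and T18 grants C32 (Rule 1).
Holding K11 and C32 grants red-token (Rule 4).
Holding T18 and red-token grants green-pass (Rule 10).
Holding green-pass and T18 grants K37 (Rule 5).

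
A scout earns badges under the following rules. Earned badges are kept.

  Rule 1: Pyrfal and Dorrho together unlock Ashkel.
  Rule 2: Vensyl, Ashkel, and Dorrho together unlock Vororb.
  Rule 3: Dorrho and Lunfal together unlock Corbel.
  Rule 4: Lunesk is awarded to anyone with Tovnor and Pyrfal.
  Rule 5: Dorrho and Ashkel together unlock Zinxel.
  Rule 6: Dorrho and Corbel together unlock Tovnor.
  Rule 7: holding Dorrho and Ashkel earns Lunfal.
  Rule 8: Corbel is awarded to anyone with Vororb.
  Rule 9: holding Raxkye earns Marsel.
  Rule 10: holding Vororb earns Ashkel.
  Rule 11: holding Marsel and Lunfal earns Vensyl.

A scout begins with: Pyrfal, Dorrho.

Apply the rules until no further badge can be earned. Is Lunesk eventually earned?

With Pyrfal and Dorrho, Ashkel is earned (Rule 1).
With Dorrho and Ashkel, Lunfal is earned (Rule 7).
With Dorrho and Lunfal, Corbel is earned (Rule 3).
With Dorrho and Corbel, Tovnor is earned (Rule 6).
With Tovnor and Pyrfal, Lunesk is earned (Rule 4).

Yes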